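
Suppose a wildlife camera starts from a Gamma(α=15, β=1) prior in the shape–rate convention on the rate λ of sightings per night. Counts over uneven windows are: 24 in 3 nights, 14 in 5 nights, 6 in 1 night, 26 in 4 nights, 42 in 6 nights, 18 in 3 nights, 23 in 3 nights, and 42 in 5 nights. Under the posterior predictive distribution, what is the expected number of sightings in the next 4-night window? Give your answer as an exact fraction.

Total count: 24 + 14 + 6 + 26 + 42 + 18 + 23 + 42 = 195.
Total exposure: 3 + 5 + 1 + 4 + 6 + 3 + 3 + 5 = 30 nights.
Gamma(α, β) with Poisson data over total exposure Σt gives posterior Gamma(α+Σx, β+Σt) = Gamma(210, 31).
Predictive mean over a 4-night window = T·E[λ|data] = 4·210/31 = 840/31.

840/31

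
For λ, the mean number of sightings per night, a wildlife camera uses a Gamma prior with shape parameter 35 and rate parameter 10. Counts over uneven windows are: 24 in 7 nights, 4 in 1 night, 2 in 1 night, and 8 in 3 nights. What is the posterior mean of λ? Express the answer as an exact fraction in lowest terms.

Total count: 24 + 4 + 2 + 8 = 38.
Total exposure: 7 + 1 + 1 + 3 = 12 nights.
By Gamma–Poisson conjugacy, the posterior is Gamma(α + Σx, β + Σt) = Gamma(35 + 38, 10 + 12) = Gamma(73, 22).
Posterior mean = α'/β' = 73/22.

73/22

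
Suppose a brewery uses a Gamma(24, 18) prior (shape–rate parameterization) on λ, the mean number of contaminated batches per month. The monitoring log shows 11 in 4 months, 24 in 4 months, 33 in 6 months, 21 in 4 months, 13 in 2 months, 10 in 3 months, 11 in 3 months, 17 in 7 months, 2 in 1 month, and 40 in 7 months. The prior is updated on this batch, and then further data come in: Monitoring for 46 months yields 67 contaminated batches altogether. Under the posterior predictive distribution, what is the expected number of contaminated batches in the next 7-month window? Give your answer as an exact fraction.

91/5

Total count: 11 + 24 + 33 + 21 + 13 + 10 + 11 + 17 + 2 + 40 = 182.
Total exposure: 4 + 4 + 6 + 4 + 2 + 3 + 3 + 7 + 1 + 7 = 41 months.
After the first batch: Gamma(24 + 182, 18 + 41) = Gamma(206, 59).
Total count 67 over total exposure 46 months.
After the second batch: Gamma(206 + 67, 59 + 46) = Gamma(273, 105).
Predictive mean over a 7-month window = T·E[λ|data] = 7·273/105 = 91/5.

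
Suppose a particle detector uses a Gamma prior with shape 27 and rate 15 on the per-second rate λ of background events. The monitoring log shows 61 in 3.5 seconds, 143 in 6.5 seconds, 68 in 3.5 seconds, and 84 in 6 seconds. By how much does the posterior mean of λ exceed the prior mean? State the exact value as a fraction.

Total count: 61 + 143 + 68 + 84 = 356.
Total exposure: 3.5 + 6.5 + 3.5 + 6 = 19.5 seconds.
The Gamma prior is conjugate for the Poisson rate, so λ | data ~ Gamma(27+356, 15+19.5) = Gamma(383, 69/2).
Posterior mean = 383/(69/2) = 766/69; prior mean = 27/15 = 9/5. Difference = 766/69 − 9/5 = 3209/345.

3209/345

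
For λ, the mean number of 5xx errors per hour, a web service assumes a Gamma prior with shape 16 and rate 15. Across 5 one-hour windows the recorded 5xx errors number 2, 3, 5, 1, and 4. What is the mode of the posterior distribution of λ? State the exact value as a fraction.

Total count: 2 + 3 + 5 + 1 + 4 = 15.
Total exposure: 5 hours.
Conjugate update: add total count to the shape and total exposure to the rate, giving Gamma(31, 20).
Posterior mode = (α'−1)/β' = 30/20 = 3/2.

3/2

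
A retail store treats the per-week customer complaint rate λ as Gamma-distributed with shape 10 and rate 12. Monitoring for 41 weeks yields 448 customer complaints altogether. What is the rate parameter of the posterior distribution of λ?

53

Total count 448 over total exposure 41 weeks.
Posterior: α' = 10 + 448 = 458, β' = 12 + 41 = 53.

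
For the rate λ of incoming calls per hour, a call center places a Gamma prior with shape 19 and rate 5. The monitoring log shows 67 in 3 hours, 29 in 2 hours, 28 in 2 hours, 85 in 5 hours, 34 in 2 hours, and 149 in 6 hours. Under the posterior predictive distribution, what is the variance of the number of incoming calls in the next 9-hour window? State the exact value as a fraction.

125766/625

Total count: 67 + 29 + 28 + 85 + 34 + 149 = 392.
Total exposure: 3 + 2 + 2 + 5 + 2 + 6 = 20 hours.
Gamma(α, β) with Poisson data over total exposure Σt gives posterior Gamma(α+Σx, β+Σt) = Gamma(411, 25).
The posterior predictive for a window of length T is Negative Binomial with variance T·α'·(β'+T)/β'² = 9·411·34/625 = 125766/625.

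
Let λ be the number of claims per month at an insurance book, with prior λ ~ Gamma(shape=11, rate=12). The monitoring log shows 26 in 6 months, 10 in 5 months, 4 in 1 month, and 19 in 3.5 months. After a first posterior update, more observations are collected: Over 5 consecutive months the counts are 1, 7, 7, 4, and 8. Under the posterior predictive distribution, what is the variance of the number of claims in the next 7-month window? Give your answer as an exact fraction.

Total count: 26 + 10 + 4 + 19 = 59.
Total exposure: 6 + 5 + 1 + 3.5 = 15.5 months.
After the first batch: Gamma(11 + 59, 12 + 15.5) = Gamma(70, 55/2).
Total count: 1 + 7 + 7 + 4 + 8 = 27.
Total exposure: 5 months.
After the second batch: Gamma(70 + 27, 55/2 + 5) = Gamma(97, 65/2).
The posterior predictive for a window of length T is Negative Binomial with variance T·α'·(β'+T)/β'² = 7·97·(79/2)/(4225/4) = 107282/4225.

107282/4225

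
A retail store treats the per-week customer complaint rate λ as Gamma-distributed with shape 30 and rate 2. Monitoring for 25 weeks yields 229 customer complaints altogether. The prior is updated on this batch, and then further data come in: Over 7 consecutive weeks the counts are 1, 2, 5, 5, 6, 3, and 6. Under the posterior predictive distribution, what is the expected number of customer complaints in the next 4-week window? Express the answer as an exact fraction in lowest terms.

574/17

Total count 229 over total exposure 25 weeks.
After the first batch: Gamma(30 + 229, 2 + 25) = Gamma(259, 27).
Total count: 1 + 2 + 5 + 5 + 6 + 3 + 6 = 28.
Total exposure: 7 weeks.
After the second batch: Gamma(259 + 28, 27 + 7) = Gamma(287, 34).
Predictive mean over a 4-week window = T·E[λ|data] = 4·287/34 = 574/17.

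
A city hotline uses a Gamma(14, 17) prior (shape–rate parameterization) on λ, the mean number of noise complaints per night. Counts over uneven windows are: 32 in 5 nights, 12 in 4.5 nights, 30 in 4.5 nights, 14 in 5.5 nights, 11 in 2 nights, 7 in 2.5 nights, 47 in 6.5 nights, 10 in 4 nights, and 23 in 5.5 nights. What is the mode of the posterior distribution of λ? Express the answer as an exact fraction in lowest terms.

Total count: 32 + 12 + 30 + 14 + 11 + 7 + 47 + 10 + 23 = 186.
Total exposure: 5 + 4.5 + 4.5 + 5.5 + 2 + 2.5 + 6.5 + 4 + 5.5 = 40 nights.
Gamma(α, β) with Poisson data over total exposure Σt gives posterior Gamma(α+Σx, β+Σt) = Gamma(200, 57).
Posterior mode = (α'−1)/β' = 199/57.

199/57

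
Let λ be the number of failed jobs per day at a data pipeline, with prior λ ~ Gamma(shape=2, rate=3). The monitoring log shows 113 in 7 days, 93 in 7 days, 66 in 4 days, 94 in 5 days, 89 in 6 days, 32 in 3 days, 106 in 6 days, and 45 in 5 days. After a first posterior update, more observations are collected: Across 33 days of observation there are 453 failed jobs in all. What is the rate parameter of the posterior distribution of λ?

79

Total count: 113 + 93 + 66 + 94 + 89 + 32 + 106 + 45 = 638.
Total exposure: 7 + 7 + 4 + 5 + 6 + 3 + 6 + 5 = 43 days.
After the first batch: Gamma(2 + 638, 3 + 43) = Gamma(640, 46).
Total count 453 over total exposure 33 days.
After the second batch: Gamma(640 + 453, 46 + 33) = Gamma(1093, 79).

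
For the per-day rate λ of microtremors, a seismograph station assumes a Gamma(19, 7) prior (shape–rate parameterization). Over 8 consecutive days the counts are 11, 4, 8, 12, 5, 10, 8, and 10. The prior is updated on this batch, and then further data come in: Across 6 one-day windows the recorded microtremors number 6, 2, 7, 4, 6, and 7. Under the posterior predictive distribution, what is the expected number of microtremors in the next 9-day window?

51

Total count: 11 + 4 + 8 + 12 + 5 + 10 + 8 + 10 = 68.
Total exposure: 8 days.
After the first batch: Gamma(19 + 68, 7 + 8) = Gamma(87, 15).
Total count: 6 + 2 + 7 + 4 + 6 + 7 = 32.
Total exposure: 6 days.
After the second batch: Gamma(87 + 32, 15 + 6) = Gamma(119, 21).
Predictive mean over a 9-day window = T·E[λ|data] = 9·119/21 = 51.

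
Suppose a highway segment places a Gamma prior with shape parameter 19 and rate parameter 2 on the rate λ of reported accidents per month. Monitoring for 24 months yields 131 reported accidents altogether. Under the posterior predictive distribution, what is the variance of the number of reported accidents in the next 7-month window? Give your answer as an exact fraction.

17325/338

Total count 131 over total exposure 24 months.
Conjugate update: add total count to the shape and total exposure to the rate, giving Gamma(150, 26).
The posterior predictive for a window of length T is Negative Binomial with variance T·α'·(β'+T)/β'² = 7·150·33/676 = 17325/338.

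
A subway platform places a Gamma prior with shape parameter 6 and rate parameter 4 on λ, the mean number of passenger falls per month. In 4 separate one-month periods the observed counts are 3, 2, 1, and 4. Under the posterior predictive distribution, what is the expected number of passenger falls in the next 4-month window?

Total count: 3 + 2 + 1 + 4 = 10.
Total exposure: 4 months.
By Gamma–Poisson conjugacy, the posterior is Gamma(α + Σx, β + Σt) = Gamma(6 + 10, 4 + 4) = Gamma(16, 8).
Predictive mean over a 4-month window = T·E[λ|data] = 4·16/8 = 8.

8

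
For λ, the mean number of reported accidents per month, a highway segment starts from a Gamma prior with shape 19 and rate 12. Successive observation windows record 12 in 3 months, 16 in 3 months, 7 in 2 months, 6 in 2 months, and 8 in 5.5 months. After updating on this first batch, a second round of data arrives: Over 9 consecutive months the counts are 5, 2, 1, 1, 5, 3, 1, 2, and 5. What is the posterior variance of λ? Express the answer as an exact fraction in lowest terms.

372/5329

Total count: 12 + 16 + 7 + 6 + 8 = 49.
Total exposure: 3 + 3 + 2 + 2 + 5.5 = 15.5 months.
After the first batch: Gamma(19 + 49, 12 + 15.5) = Gamma(68, 55/2).
Total count: 5 + 2 + 1 + 1 + 5 + 3 + 1 + 2 + 5 = 25.
Total exposure: 9 months.
After the second batch: Gamma(68 + 25, 55/2 + 9) = Gamma(93, 73/2).
Posterior variance = α'/β'² = 93/(5329/4) = 372/5329.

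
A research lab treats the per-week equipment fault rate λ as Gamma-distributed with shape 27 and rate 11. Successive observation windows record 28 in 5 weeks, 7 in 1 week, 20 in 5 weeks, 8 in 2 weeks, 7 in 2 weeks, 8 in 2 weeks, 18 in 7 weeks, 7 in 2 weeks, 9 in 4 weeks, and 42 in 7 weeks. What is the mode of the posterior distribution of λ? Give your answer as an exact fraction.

15/4

Total count: 28 + 7 + 20 + 8 + 7 + 8 + 18 + 7 + 9 + 42 = 154.
Total exposure: 5 + 1 + 5 + 2 + 2 + 2 + 7 + 2 + 4 + 7 = 37 weeks.
By Gamma–Poisson conjugacy, the posterior is Gamma(α + Σx, β + Σt) = Gamma(27 + 154, 11 + 37) = Gamma(181, 48).
Posterior mode = (α'−1)/β' = 180/48 = 15/4.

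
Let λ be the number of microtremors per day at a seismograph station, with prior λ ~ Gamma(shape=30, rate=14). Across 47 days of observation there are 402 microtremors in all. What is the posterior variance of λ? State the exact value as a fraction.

432/3721

Total count 402 over total exposure 47 days.
Conjugate update: add total count to the shape and total exposure to the rate, giving Gamma(432, 61).
Posterior variance = α'/β'² = 432/3721.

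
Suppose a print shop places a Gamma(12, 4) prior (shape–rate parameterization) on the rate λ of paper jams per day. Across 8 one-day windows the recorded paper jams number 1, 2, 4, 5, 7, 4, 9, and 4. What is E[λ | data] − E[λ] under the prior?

Total count: 1 + 2 + 4 + 5 + 7 + 4 + 9 + 4 = 36.
Total exposure: 8 days.
Posterior: α' = 12 + 36 = 48, β' = 4 + 8 = 12.
Posterior mean = 48/12 = 4; prior mean = 12/4 = 3. Difference = 4 − 3 = 1.

1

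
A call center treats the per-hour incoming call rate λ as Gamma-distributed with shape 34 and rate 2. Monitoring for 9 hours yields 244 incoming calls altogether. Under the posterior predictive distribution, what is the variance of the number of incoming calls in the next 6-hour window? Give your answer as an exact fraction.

Total count 244 over total exposure 9 hours.
Gamma(α, β) with Poisson data over total exposure Σt gives posterior Gamma(α+Σx, β+Σt) = Gamma(278, 11).
The posterior predictive for a window of length T is Negative Binomial with variance T·α'·(β'+T)/β'² = 6·278·17/121 = 28356/121.

28356/121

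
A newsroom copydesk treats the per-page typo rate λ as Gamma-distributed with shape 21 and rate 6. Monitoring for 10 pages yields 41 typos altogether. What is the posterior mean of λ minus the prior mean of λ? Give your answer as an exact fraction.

Total count 41 over total exposure 10 pages.
The Gamma prior is conjugate for the Poisson rate, so λ | data ~ Gamma(21+41, 6+10) = Gamma(62, 16).
Posterior mean = 62/16 = 31/8; prior mean = 21/6 = 7/2. Difference = 31/8 − 7/2 = 3/8.

3/8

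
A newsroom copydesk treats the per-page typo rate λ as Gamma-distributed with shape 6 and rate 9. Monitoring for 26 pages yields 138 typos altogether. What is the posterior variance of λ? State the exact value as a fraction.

144/1225

Total count 138 over total exposure 26 pages.
Posterior: α' = 6 + 138 = 144, β' = 9 + 26 = 35.
Posterior variance = α'/β'² = 144/1225.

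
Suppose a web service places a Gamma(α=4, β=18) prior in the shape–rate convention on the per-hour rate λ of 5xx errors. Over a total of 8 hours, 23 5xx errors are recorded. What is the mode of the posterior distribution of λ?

Total count 23 over total exposure 8 hours.
Posterior: α' = 4 + 23 = 27, β' = 18 + 8 = 26.
Posterior mode = (α'−1)/β' = 26/26 = 1.

1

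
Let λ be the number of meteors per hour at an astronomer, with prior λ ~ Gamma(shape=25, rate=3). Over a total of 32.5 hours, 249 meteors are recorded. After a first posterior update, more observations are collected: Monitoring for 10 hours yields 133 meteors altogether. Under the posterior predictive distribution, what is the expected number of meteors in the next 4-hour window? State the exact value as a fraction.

3256/91

Total count 249 over total exposure 32.5 hours.
After the first batch: Gamma(25 + 249, 3 + 32.5) = Gamma(274, 71/2).
Total count 133 over total exposure 10 hours.
After the second batch: Gamma(274 + 133, 71/2 + 10) = Gamma(407, 91/2).
Predictive mean over a 4-hour window = T·E[λ|data] = 4·407/(91/2) = 3256/91.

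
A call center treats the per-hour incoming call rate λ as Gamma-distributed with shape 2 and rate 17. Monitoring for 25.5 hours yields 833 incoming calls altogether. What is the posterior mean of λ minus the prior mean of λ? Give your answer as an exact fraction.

Total count 833 over total exposure 25.5 hours.
Gamma(α, β) with Poisson data over total exposure Σt gives posterior Gamma(α+Σx, β+Σt) = Gamma(835, 85/2).
Posterior mean = 835/(85/2) = 334/17; prior mean = 2/17 = 2/17. Difference = 334/17 − 2/17 = 332/17.

332/17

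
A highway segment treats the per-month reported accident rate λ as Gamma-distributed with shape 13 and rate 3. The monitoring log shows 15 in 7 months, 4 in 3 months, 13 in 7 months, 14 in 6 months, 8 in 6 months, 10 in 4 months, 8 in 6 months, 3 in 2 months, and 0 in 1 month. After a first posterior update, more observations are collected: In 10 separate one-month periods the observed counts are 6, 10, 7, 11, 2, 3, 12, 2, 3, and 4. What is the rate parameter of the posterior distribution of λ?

55

Total count: 15 + 4 + 13 + 14 + 8 + 10 + 8 + 3 + 0 = 75.
Total exposure: 7 + 3 + 7 + 6 + 6 + 4 + 6 + 2 + 1 = 42 months.
After the first batch: Gamma(13 + 75, 3 + 42) = Gamma(88, 45).
Total count: 6 + 10 + 7 + 11 + 2 + 3 + 12 + 2 + 3 + 4 = 60.
Total exposure: 10 months.
After the second batch: Gamma(88 + 60, 45 + 10) = Gamma(148, 55).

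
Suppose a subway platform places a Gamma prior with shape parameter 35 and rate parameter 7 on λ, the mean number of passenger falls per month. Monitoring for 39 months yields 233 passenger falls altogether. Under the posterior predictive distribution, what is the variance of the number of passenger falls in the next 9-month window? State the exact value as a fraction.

33165/529

Total count 233 over total exposure 39 months.
By Gamma–Poisson conjugacy, the posterior is Gamma(α + Σx, β + Σt) = Gamma(35 + 233, 7 + 39) = Gamma(268, 46).
The posterior predictive for a window of length T is Negative Binomial with variance T·α'·(β'+T)/β'² = 9·268·55/2116 = 33165/529.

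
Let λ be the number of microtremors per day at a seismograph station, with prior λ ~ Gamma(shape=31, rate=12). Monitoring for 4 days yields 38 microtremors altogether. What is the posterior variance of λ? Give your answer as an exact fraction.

Total count 38 over total exposure 4 days.
By Gamma–Poisson conjugacy, the posterior is Gamma(α + Σx, β + Σt) = Gamma(31 + 38, 12 + 4) = Gamma(69, 16).
Posterior variance = α'/β'² = 69/256.

69/256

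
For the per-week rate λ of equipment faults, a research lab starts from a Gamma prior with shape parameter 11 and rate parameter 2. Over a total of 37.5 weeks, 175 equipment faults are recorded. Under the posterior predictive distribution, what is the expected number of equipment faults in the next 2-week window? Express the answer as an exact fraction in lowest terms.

744/79

Total count 175 over total exposure 37.5 weeks.
Gamma(α, β) with Poisson data over total exposure Σt gives posterior Gamma(α+Σx, β+Σt) = Gamma(186, 79/2).
Predictive mean over a 2-week window = T·E[λ|data] = 2·186/(79/2) = 744/79.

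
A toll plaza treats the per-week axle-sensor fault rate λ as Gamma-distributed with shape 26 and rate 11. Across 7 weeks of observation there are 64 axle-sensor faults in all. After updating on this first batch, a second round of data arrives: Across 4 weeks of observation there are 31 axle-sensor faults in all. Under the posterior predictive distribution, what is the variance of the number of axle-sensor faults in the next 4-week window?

Total count 64 over total exposure 7 weeks.
After the first batch: Gamma(26 + 64, 11 + 7) = Gamma(90, 18).
Total count 31 over total exposure 4 weeks.
After the second batch: Gamma(90 + 31, 18 + 4) = Gamma(121, 22).
The posterior predictive for a window of length T is Negative Binomial with variance T·α'·(β'+T)/β'² = 4·121·26/484 = 26.

26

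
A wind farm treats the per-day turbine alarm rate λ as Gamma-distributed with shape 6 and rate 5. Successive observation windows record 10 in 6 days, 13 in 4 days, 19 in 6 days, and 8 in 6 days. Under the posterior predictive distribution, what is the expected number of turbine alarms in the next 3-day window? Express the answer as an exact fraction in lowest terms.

56/9

Total count: 10 + 13 + 19 + 8 = 50.
Total exposure: 6 + 4 + 6 + 6 = 22 days.
Gamma(α, β) with Poisson data over total exposure Σt gives posterior Gamma(α+Σx, β+Σt) = Gamma(56, 27).
Predictive mean over a 3-day window = T·E[λ|data] = 3·56/27 = 56/9.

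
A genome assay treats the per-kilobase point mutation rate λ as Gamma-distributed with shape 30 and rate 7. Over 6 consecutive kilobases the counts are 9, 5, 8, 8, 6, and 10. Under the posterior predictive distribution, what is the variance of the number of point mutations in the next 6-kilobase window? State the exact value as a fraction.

Total count: 9 + 5 + 8 + 8 + 6 + 10 = 46.
Total exposure: 6 kilobases.
Posterior: α' = 30 + 46 = 76, β' = 7 + 6 = 13.
The posterior predictive for a window of length T is Negative Binomial with variance T·α'·(β'+T)/β'² = 6·76·19/169 = 8664/169.

8664/169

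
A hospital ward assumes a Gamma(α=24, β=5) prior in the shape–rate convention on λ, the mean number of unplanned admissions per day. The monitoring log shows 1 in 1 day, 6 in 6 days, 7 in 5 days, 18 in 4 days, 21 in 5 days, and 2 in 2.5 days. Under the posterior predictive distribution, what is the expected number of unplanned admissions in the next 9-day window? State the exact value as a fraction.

Total count: 1 + 6 + 7 + 18 + 21 + 2 = 55.
Total exposure: 1 + 6 + 5 + 4 + 5 + 2.5 = 23.5 days.
Gamma(α, β) with Poisson data over total exposure Σt gives posterior Gamma(α+Σx, β+Σt) = Gamma(79, 57/2).
Predictive mean over a 9-day window = T·E[λ|data] = 9·79/(57/2) = 474/19.

474/19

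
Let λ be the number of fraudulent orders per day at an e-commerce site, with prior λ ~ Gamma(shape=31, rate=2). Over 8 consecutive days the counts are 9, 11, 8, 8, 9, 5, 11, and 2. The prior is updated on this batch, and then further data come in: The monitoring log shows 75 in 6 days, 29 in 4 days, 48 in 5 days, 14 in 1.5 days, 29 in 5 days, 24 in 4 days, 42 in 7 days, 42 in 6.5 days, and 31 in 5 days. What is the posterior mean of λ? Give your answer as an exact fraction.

Total count: 9 + 11 + 8 + 8 + 9 + 5 + 11 + 2 = 63.
Total exposure: 8 days.
After the first batch: Gamma(31 + 63, 2 + 8) = Gamma(94, 10).
Total count: 75 + 29 + 48 + 14 + 29 + 24 + 42 + 42 + 31 = 334.
Total exposure: 6 + 4 + 5 + 1.5 + 5 + 4 + 7 + 6.5 + 5 = 44 days.
After the second batch: Gamma(94 + 334, 10 + 44) = Gamma(428, 54).
Posterior mean = α'/β' = 428/54 = 214/27.

214/27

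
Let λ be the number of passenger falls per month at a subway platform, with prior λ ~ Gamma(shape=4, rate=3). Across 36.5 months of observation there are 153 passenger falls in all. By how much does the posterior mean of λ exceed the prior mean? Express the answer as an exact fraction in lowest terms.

Total count 153 over total exposure 36.5 months.
Posterior: α' = 4 + 153 = 157, β' = 3 + 36.5 = 79/2.
Posterior mean = 157/(79/2) = 314/79; prior mean = 4/3 = 4/3. Difference = 314/79 − 4/3 = 626/237.

626/237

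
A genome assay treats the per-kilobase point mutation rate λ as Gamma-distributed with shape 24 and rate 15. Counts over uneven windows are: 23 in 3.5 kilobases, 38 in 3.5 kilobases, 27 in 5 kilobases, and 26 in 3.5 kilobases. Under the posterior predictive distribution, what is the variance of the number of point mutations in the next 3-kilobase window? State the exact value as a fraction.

Total count: 23 + 38 + 27 + 26 = 114.
Total exposure: 3.5 + 3.5 + 5 + 3.5 = 15.5 kilobases.
The Gamma prior is conjugate for the Poisson rate, so λ | data ~ Gamma(24+114, 15+15.5) = Gamma(138, 61/2).
The posterior predictive for a window of length T is Negative Binomial with variance T·α'·(β'+T)/β'² = 3·138·(67/2)/(3721/4) = 55476/3721.

55476/3721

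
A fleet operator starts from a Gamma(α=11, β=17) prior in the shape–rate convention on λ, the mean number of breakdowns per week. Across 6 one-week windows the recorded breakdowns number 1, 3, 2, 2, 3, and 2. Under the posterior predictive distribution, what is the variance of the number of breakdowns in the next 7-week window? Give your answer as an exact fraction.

Total count: 1 + 3 + 2 + 2 + 3 + 2 = 13.
Total exposure: 6 weeks.
Conjugate update: add total count to the shape and total exposure to the rate, giving Gamma(24, 23).
The posterior predictive for a window of length T is Negative Binomial with variance T·α'·(β'+T)/β'² = 7·24·30/529 = 5040/529.

5040/529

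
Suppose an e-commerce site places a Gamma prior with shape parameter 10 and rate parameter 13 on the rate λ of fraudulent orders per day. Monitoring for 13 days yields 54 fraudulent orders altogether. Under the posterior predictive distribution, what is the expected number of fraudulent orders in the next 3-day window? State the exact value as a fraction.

96/13

Total count 54 over total exposure 13 days.
Gamma(α, β) with Poisson data over total exposure Σt gives posterior Gamma(α+Σx, β+Σt) = Gamma(64, 26).
Predictive mean over a 3-day window = T·E[λ|data] = 3·64/26 = 96/13.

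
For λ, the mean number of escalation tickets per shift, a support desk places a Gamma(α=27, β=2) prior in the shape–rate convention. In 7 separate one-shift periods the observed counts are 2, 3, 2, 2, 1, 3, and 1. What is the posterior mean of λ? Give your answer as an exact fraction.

Total count: 2 + 3 + 2 + 2 + 1 + 3 + 1 = 14.
Total exposure: 7 shifts.
Posterior: α' = 27 + 14 = 41, β' = 2 + 7 = 9.
Posterior mean = α'/β' = 41/9.

41/9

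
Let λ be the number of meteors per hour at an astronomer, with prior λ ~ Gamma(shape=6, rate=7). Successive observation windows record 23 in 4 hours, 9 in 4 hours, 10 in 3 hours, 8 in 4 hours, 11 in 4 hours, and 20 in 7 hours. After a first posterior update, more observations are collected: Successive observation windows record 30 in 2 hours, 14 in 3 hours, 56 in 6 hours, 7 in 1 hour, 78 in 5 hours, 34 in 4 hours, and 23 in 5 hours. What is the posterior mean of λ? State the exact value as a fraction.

329/59

Total count: 23 + 9 + 10 + 8 + 11 + 20 = 81.
Total exposure: 4 + 4 + 3 + 4 + 4 + 7 = 26 hours.
After the first batch: Gamma(6 + 81, 7 + 26) = Gamma(87, 33).
Total count: 30 + 14 + 56 + 7 + 78 + 34 + 23 = 242.
Total exposure: 2 + 3 + 6 + 1 + 5 + 4 + 5 = 26 hours.
After the second batch: Gamma(87 + 242, 33 + 26) = Gamma(329, 59).
Posterior mean = α'/β' = 329/59.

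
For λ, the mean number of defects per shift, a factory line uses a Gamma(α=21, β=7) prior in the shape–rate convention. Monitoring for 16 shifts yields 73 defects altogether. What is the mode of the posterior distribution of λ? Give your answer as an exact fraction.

93/23

Total count 73 over total exposure 16 shifts.
The Gamma prior is conjugate for the Poisson rate, so λ | data ~ Gamma(21+73, 7+16) = Gamma(94, 23).
Posterior mode = (α'−1)/β' = 93/23.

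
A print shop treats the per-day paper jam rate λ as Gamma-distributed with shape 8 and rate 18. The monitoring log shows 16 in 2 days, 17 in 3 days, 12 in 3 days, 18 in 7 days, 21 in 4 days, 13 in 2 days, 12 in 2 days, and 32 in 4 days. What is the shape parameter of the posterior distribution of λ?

149

Total count: 16 + 17 + 12 + 18 + 21 + 13 + 12 + 32 = 141.
Total exposure: 2 + 3 + 3 + 7 + 4 + 2 + 2 + 4 = 27 days.
Posterior: α' = 8 + 141 = 149, β' = 18 + 27 = 45.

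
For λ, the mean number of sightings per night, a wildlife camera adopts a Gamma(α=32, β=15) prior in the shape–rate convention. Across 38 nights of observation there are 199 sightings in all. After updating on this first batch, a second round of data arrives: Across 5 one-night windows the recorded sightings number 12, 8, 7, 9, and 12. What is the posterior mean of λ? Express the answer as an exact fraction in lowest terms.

Total count 199 over total exposure 38 nights.
After the first batch: Gamma(32 + 199, 15 + 38) = Gamma(231, 53).
Total count: 12 + 8 + 7 + 9 + 12 = 48.
Total exposure: 5 nights.
After the second batch: Gamma(231 + 48, 53 + 5) = Gamma(279, 58).
Posterior mean = α'/β' = 279/58.

279/58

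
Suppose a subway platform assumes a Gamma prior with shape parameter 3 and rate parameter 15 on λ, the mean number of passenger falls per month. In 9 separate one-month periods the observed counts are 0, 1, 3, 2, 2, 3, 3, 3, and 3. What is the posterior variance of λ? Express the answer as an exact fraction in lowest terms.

Total count: 0 + 1 + 3 + 2 + 2 + 3 + 3 + 3 + 3 = 20.
Total exposure: 9 months.
By Gamma–Poisson conjugacy, the posterior is Gamma(α + Σx, β + Σt) = Gamma(3 + 20, 15 + 9) = Gamma(23, 24).
Posterior variance = α'/β'² = 23/576.

23/576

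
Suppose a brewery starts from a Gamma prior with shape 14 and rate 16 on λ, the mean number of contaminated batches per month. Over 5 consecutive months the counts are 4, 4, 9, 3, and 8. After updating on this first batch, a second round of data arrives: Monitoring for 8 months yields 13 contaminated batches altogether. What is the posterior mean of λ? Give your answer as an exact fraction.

Total count: 4 + 4 + 9 + 3 + 8 = 28.
Total exposure: 5 months.
After the first batch: Gamma(14 + 28, 16 + 5) = Gamma(42, 21).
Total count 13 over total exposure 8 months.
After the second batch: Gamma(42 + 13, 21 + 8) = Gamma(55, 29).
Posterior mean = α'/β' = 55/29.

55/29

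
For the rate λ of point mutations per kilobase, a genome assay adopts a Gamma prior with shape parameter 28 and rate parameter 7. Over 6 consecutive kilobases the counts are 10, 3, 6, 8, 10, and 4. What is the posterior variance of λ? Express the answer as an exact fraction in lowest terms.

69/169

Total count: 10 + 3 + 6 + 8 + 10 + 4 = 41.
Total exposure: 6 kilobases.
The Gamma prior is conjugate for the Poisson rate, so λ | data ~ Gamma(28+41, 7+6) = Gamma(69, 13).
Posterior variance = α'/β'² = 69/169.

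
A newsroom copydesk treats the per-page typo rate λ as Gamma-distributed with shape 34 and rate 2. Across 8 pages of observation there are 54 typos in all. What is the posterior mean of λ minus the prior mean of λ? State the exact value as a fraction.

Total count 54 over total exposure 8 pages.
Gamma(α, β) with Poisson data over total exposure Σt gives posterior Gamma(α+Σx, β+Σt) = Gamma(88, 10).
Posterior mean = 88/10 = 44/5; prior mean = 34/2 = 17. Difference = 44/5 − 17 = -41/5.

-41/5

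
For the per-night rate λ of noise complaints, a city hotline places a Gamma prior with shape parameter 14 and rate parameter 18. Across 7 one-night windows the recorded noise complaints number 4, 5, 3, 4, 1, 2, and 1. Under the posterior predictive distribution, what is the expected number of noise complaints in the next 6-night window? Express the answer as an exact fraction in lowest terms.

Total count: 4 + 5 + 3 + 4 + 1 + 2 + 1 = 20.
Total exposure: 7 nights.
Conjugate update: add total count to the shape and total exposure to the rate, giving Gamma(34, 25).
Predictive mean over a 6-night window = T·E[λ|data] = 6·34/25 = 204/25.

204/25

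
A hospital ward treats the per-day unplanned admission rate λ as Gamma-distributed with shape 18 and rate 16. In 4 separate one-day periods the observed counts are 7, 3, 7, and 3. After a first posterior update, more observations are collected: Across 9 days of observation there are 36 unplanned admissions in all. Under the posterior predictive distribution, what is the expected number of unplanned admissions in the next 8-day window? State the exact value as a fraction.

Total count: 7 + 3 + 7 + 3 = 20.
Total exposure: 4 days.
After the first batch: Gamma(18 + 20, 16 + 4) = Gamma(38, 20).
Total count 36 over total exposure 9 days.
After the second batch: Gamma(38 + 36, 20 + 9) = Gamma(74, 29).
Predictive mean over an 8-day window = T·E[λ|data] = 8·74/29 = 592/29.

592/29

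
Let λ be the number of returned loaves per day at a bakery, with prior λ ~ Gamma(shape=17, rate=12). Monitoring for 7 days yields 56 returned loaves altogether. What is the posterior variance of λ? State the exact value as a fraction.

Total count 56 over total exposure 7 days.
The Gamma prior is conjugate for the Poisson rate, so λ | data ~ Gamma(17+56, 12+7) = Gamma(73, 19).
Posterior variance = α'/β'² = 73/361.

73/361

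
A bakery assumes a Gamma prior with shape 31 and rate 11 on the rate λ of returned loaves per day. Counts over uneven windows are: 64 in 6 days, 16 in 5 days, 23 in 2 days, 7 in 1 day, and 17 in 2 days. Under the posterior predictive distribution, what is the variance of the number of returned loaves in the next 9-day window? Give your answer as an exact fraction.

632/9

Total count: 64 + 16 + 23 + 7 + 17 = 127.
Total exposure: 6 + 5 + 2 + 1 + 2 = 16 days.
The Gamma prior is conjugate for the Poisson rate, so λ | data ~ Gamma(31+127, 11+16) = Gamma(158, 27).
The posterior predictive for a window of length T is Negative Binomial with variance T·α'·(β'+T)/β'² = 9·158·36/729 = 632/9.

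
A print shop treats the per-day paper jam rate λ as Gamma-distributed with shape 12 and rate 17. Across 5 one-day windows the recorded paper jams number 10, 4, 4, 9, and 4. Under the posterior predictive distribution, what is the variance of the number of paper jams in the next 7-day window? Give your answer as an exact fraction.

Total count: 10 + 4 + 4 + 9 + 4 = 31.
Total exposure: 5 days.
Posterior: α' = 12 + 31 = 43, β' = 17 + 5 = 22.
The posterior predictive for a window of length T is Negative Binomial with variance T·α'·(β'+T)/β'² = 7·43·29/484 = 8729/484.

8729/484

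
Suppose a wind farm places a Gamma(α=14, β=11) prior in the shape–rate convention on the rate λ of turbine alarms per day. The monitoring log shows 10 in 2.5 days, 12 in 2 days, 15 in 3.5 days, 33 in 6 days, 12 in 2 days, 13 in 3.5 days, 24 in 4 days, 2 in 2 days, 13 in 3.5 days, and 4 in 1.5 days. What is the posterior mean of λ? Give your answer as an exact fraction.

Total count: 10 + 12 + 15 + 33 + 12 + 13 + 24 + 2 + 13 + 4 = 138.
Total exposure: 2.5 + 2 + 3.5 + 6 + 2 + 3.5 + 4 + 2 + 3.5 + 1.5 = 30.5 days.
Gamma(α, β) with Poisson data over total exposure Σt gives posterior Gamma(α+Σx, β+Σt) = Gamma(152, 83/2).
Posterior mean = α'/β' = 152/(83/2) = 304/83.

304/83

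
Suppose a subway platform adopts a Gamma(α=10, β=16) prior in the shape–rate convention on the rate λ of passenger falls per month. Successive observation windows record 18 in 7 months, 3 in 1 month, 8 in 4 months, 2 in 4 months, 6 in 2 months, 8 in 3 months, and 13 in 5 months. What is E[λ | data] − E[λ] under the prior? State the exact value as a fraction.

Total count: 18 + 3 + 8 + 2 + 6 + 8 + 13 = 58.
Total exposure: 7 + 1 + 4 + 4 + 2 + 3 + 5 = 26 months.
The Gamma prior is conjugate for the Poisson rate, so λ | data ~ Gamma(10+58, 16+26) = Gamma(68, 42).
Posterior mean = 68/42 = 34/21; prior mean = 10/16 = 5/8. Difference = 34/21 − 5/8 = 167/168.

167/168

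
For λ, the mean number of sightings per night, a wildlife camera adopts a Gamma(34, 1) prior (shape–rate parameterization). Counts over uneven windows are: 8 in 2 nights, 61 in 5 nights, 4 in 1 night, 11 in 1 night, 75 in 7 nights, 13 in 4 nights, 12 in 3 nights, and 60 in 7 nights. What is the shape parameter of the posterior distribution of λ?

Total count: 8 + 61 + 4 + 11 + 75 + 13 + 12 + 60 = 244.
Total exposure: 2 + 5 + 1 + 1 + 7 + 4 + 3 + 7 = 30 nights.
The Gamma prior is conjugate for the Poisson rate, so λ | data ~ Gamma(34+244, 1+30) = Gamma(278, 31).

278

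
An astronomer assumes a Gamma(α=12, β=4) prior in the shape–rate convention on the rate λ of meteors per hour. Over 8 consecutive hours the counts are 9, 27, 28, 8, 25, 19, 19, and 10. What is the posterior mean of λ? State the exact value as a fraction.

Total count: 9 + 27 + 28 + 8 + 25 + 19 + 19 + 10 = 145.
Total exposure: 8 hours.
Posterior: α' = 12 + 145 = 157, β' = 4 + 8 = 12.
Posterior mean = α'/β' = 157/12.

157/12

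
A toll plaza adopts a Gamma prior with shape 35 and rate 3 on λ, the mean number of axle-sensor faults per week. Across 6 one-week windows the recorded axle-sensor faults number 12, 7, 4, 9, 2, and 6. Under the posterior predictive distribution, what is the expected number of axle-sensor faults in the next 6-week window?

50

Total count: 12 + 7 + 4 + 9 + 2 + 6 = 40.
Total exposure: 6 weeks.
Posterior: α' = 35 + 40 = 75, β' = 3 + 6 = 9.
Predictive mean over a 6-week window = T·E[λ|data] = 6·75/9 = 50.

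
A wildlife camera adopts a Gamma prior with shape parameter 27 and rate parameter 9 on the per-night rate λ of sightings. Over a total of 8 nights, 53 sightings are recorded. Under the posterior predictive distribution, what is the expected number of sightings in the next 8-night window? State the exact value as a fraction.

640/17

Total count 53 over total exposure 8 nights.
Posterior: α' = 27 + 53 = 80, β' = 9 + 8 = 17.
Predictive mean over an 8-night window = T·E[λ|data] = 8·80/17 = 640/17.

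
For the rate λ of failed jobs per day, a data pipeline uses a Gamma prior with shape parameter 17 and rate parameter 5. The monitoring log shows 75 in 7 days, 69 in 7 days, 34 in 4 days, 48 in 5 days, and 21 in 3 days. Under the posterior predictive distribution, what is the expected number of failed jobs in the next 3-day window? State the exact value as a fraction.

792/31

Total count: 75 + 69 + 34 + 48 + 21 = 247.
Total exposure: 7 + 7 + 4 + 5 + 3 = 26 days.
Gamma(α, β) with Poisson data over total exposure Σt gives posterior Gamma(α+Σx, β+Σt) = Gamma(264, 31).
Predictive mean over a 3-day window = T·E[λ|data] = 3·264/31 = 792/31.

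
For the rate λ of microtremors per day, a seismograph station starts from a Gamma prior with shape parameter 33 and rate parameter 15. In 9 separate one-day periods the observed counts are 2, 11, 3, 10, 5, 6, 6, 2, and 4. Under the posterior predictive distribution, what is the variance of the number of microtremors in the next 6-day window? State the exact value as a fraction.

205/8

Total count: 2 + 11 + 3 + 10 + 5 + 6 + 6 + 2 + 4 = 49.
Total exposure: 9 days.
Posterior: α' = 33 + 49 = 82, β' = 15 + 9 = 24.
The posterior predictive for a window of length T is Negative Binomial with variance T·α'·(β'+T)/β'² = 6·82·30/576 = 205/8.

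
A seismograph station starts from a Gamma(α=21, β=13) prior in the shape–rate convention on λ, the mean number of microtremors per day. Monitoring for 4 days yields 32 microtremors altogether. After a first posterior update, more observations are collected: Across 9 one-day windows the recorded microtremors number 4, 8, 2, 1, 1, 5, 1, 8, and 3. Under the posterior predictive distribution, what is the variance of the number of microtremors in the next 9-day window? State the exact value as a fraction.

13545/338

Total count 32 over total exposure 4 days.
After the first batch: Gamma(21 + 32, 13 + 4) = Gamma(53, 17).
Total count: 4 + 8 + 2 + 1 + 1 + 5 + 1 + 8 + 3 = 33.
Total exposure: 9 days.
After the second batch: Gamma(53 + 33, 17 + 9) = Gamma(86, 26).
The posterior predictive for a window of length T is Negative Binomial with variance T·α'·(β'+T)/β'² = 9·86·35/676 = 13545/338.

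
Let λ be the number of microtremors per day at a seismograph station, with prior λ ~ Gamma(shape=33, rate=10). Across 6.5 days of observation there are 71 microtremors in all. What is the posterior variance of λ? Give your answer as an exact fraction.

416/1089

Total count 71 over total exposure 6.5 days.
Conjugate update: add total count to the shape and total exposure to the rate, giving Gamma(104, 33/2).
Posterior variance = α'/β'² = 104/(1089/4) = 416/1089.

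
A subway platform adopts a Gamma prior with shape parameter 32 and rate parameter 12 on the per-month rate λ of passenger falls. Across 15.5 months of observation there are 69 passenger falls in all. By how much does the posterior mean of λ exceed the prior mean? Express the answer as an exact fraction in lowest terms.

Total count 69 over total exposure 15.5 months.
Conjugate update: add total count to the shape and total exposure to the rate, giving Gamma(101, 55/2).
Posterior mean = 101/(55/2) = 202/55; prior mean = 32/12 = 8/3. Difference = 202/55 − 8/3 = 166/165.

166/165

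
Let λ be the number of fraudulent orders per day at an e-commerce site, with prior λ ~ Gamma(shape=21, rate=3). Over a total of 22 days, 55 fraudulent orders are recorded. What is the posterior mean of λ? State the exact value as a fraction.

Total count 55 over total exposure 22 days.
Gamma(α, β) with Poisson data over total exposure Σt gives posterior Gamma(α+Σx, β+Σt) = Gamma(76, 25).
Posterior mean = α'/β' = 76/25.

76/25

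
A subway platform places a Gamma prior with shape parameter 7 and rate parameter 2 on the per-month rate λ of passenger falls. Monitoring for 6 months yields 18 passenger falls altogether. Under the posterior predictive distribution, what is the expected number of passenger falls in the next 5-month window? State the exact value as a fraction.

125/8

Total count 18 over total exposure 6 months.
Conjugate update: add total count to the shape and total exposure to the rate, giving Gamma(25, 8).
Predictive mean over a 5-month window = T·E[λ|data] = 5·25/8 = 125/8.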